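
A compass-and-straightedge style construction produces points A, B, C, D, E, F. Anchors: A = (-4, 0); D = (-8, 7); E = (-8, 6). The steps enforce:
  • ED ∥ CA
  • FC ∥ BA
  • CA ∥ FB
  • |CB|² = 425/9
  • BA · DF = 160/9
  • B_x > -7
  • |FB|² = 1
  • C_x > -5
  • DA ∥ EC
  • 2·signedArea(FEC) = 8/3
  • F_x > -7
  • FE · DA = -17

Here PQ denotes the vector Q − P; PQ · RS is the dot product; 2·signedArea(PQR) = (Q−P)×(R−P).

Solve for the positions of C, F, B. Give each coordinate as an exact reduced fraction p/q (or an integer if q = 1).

B = (-20/3, 16/3)
C = (-4, -1)
F = (-20/3, 13/3)

1. C_x = -4  [ED ∥ CA ∩ DA ∥ EC]
2. C_y = -1  [ED ∥ CA ∩ DA ∥ EC]
   → C = (-4, -1)
3. F_x = -20/3  [FE · DA = -17 ∩ 2·signedArea(FEC) = 8/3]
4. F_y = 13/3  [FE · DA = -17 ∩ 2·signedArea(FEC) = 8/3]
   → F = (-20/3, 13/3)
5. B_x = -20/3  [FC ∥ BA ∩ CA ∥ FB]
6. B_y = 16/3  [FC ∥ BA ∩ CA ∥ FB]
   → B = (-20/3, 16/3)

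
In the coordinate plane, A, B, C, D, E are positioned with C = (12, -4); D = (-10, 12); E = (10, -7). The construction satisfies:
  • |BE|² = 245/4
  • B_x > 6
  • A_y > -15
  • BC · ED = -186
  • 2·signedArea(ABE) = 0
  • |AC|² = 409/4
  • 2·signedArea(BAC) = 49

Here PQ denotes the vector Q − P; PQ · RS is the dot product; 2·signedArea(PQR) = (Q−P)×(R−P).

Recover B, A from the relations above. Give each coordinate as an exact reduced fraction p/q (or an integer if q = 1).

1. B_x = 13/2  [line 20·x + -19·y + -130 = 0 ∩ |BE|² = 245/4]
2. B_y = 0  [line 20·x + -19·y + -130 = 0 ∩ |BE|² = 245/4]
   → B = (13/2, 0)
3. A_x = 27/2  [2·signedArea(BAC) = 49 ∩ 2·signedArea(ABE) = 0]
4. A_y = -14  [2·signedArea(BAC) = 49 ∩ 2·signedArea(ABE) = 0]
   → A = (27/2, -14)

A = (27/2, -14)
B = (13/2, 0)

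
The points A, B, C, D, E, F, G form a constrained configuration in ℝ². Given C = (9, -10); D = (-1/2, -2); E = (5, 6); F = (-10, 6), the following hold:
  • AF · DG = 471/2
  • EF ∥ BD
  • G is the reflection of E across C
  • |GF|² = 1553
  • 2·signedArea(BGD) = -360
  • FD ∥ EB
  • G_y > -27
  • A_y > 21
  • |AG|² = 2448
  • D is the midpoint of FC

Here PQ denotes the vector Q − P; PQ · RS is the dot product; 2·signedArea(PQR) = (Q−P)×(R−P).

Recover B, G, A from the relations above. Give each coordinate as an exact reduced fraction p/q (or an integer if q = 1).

1. B_x = 29/2  [EF ∥ BD ∩ FD ∥ EB]
2. B_y = -2  [EF ∥ BD ∩ FD ∥ EB]
   → B = (29/2, -2)
3. G_x = 13  [G is the reflection of E across C]
4. G_y = -26  [G is the reflection of E across C]
   → G = (13, -26)
5. A_x = 1  [line -27/2·x + 24·y + -1029/2 = 0 ∩ |AG|² = 2448]
6. A_y = 22  [line -27/2·x + 24·y + -1029/2 = 0 ∩ |AG|² = 2448]
   → A = (1, 22)

A = (1, 22)
B = (29/2, -2)
G = (13, -26)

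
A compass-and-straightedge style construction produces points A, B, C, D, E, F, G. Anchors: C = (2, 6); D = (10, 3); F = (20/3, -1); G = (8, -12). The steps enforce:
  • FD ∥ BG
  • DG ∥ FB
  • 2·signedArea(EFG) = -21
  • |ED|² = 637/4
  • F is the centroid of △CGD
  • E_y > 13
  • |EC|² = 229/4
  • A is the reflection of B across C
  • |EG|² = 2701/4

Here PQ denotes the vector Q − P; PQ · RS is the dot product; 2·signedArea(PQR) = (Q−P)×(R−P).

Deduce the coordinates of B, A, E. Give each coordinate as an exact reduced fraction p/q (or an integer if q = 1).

A = (-2/3, 28)
B = (14/3, -16)
E = (3, 27/2)

1. B_x = 14/3  [FD ∥ BG ∩ DG ∥ FB]
2. B_y = -16  [FD ∥ BG ∩ DG ∥ FB]
   → B = (14/3, -16)
3. A_x = -2/3  [A is the reflection of B across C]
4. A_y = 28  [A is the reflection of B across C]
   → A = (-2/3, 28)
5. E_x = 3  [line 11·x + 4/3·y + -51 = 0 ∩ |ED|² = 637/4]
6. E_y = 27/2  [line 11·x + 4/3·y + -51 = 0 ∩ |ED|² = 637/4]
   → E = (3, 27/2)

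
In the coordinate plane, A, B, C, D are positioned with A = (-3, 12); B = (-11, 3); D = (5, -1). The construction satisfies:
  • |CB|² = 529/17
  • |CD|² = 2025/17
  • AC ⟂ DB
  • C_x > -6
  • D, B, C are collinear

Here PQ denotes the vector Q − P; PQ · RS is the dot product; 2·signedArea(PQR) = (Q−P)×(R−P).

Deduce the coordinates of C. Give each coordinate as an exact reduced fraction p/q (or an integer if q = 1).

1. C_x = -95/17  [D, B, C are collinear ∩ AC ⟂ DB]
2. C_y = 28/17  [D, B, C are collinear ∩ AC ⟂ DB]
   → C = (-95/17, 28/17)

C = (-95/17, 28/17)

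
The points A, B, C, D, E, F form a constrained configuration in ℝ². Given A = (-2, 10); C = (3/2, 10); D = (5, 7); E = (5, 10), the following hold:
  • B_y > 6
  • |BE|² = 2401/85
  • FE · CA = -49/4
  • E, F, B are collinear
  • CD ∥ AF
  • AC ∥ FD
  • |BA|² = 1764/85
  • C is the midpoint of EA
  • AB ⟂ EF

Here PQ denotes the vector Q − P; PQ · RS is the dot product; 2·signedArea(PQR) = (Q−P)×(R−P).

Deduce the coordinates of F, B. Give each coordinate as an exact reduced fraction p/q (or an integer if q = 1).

1. F_x = 3/2  [AC ∥ FD ∩ CD ∥ AF]
2. F_y = 7  [AC ∥ FD ∩ CD ∥ AF]
   → F = (3/2, 7)
3. B_x = 82/85  [E, F, B are collinear ∩ AB ⟂ EF]
4. B_y = 556/85  [E, F, B are collinear ∩ AB ⟂ EF]
   → B = (82/85, 556/85)

B = (82/85, 556/85)
F = (3/2, 7)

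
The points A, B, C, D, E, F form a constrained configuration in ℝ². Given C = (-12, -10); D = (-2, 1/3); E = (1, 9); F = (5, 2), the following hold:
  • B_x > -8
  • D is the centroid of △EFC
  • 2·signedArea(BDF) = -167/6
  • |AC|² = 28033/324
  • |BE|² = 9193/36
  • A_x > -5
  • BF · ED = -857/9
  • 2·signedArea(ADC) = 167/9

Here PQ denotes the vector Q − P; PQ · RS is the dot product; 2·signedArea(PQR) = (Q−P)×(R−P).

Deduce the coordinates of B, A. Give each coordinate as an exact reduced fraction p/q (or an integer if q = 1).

A = (-14/3, -77/18)
B = (-7, -29/6)

1. B_x = -7  [BF · ED = -857/9 ∩ 2·signedArea(BDF) = -167/6]
2. B_y = -29/6  [BF · ED = -857/9 ∩ 2·signedArea(BDF) = -167/6]
   → B = (-7, -29/6)
3. A_x = -14/3  [line 31/3·x + -10·y + 49/9 = 0 ∩ |AC|² = 28033/324]
4. A_y = -77/18  [line 31/3·x + -10·y + 49/9 = 0 ∩ |AC|² = 28033/324]
   → A = (-14/3, -77/18)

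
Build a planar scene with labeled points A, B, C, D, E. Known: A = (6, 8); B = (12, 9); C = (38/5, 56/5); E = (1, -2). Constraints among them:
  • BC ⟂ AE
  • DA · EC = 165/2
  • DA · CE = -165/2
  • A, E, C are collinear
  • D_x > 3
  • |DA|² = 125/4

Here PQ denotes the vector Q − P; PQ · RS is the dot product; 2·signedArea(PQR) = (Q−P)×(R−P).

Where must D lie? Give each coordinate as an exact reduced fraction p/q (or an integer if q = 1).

D = (7/2, 3)

1. D_x = 7/2  [line -33/5·x + -66/5·y + 627/10 = 0 ∩ |DA|² = 125/4]
2. D_y = 3  [line -33/5·x + -66/5·y + 627/10 = 0 ∩ |DA|² = 125/4]
   → D = (7/2, 3)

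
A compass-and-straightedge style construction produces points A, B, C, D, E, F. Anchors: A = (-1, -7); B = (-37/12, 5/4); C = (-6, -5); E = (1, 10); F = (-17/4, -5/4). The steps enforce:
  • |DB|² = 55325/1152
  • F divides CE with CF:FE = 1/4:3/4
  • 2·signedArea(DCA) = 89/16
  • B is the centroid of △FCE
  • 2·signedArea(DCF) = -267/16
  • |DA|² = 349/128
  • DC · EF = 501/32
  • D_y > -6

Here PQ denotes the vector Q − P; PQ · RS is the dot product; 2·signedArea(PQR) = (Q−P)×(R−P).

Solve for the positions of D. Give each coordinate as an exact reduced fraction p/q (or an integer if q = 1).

1. D_x = -29/16  [2·signedArea(DCA) = 89/16 ∩ 2·signedArea(DCF) = -267/16]
2. D_y = -89/16  [2·signedArea(DCA) = 89/16 ∩ 2·signedArea(DCF) = -267/16]
   → D = (-29/16, -89/16)

D = (-29/16, -89/16)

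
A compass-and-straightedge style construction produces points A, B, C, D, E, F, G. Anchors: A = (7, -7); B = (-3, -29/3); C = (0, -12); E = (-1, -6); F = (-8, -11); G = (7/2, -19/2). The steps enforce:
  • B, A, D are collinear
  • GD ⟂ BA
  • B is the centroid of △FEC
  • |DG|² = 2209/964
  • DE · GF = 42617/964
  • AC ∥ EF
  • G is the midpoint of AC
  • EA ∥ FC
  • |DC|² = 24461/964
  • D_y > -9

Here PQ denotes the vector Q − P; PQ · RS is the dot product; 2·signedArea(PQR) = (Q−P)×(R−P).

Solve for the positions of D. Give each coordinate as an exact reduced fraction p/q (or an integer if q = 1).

1. D_x = 1499/482  [B, A, D are collinear ∩ GD ⟂ BA]
2. D_y = -1937/241  [B, A, D are collinear ∩ GD ⟂ BA]
   → D = (1499/482, -1937/241)

D = (1499/482, -1937/241)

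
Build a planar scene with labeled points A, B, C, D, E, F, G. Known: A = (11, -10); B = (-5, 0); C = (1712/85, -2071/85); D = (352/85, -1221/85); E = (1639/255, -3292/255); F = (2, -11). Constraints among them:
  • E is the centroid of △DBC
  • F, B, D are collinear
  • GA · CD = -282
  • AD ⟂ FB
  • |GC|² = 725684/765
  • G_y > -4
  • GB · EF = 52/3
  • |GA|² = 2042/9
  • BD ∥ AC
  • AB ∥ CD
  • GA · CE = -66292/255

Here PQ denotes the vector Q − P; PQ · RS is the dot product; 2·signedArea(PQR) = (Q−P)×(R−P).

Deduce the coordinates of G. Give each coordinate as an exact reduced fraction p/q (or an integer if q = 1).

1. G_x = -8/3  [GA · CD = -282 ∩ GB · EF = 52/3]
2. G_y = -11/3  [GA · CD = -282 ∩ GB · EF = 52/3]
   → G = (-8/3, -11/3)

G = (-8/3, -11/3)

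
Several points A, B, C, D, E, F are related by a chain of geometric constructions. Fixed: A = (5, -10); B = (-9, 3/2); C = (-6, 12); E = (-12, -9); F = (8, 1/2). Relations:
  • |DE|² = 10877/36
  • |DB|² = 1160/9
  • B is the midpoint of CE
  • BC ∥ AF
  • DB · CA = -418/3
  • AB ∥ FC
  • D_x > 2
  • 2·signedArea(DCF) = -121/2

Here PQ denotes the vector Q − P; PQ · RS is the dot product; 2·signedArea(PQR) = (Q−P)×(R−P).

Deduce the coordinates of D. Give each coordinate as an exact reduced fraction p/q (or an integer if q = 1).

D = (7/3, 5/6)

1. D_x = 7/3  [2·signedArea(DCF) = -121/2 ∩ DB · CA = -418/3]
2. D_y = 5/6  [2·signedArea(DCF) = -121/2 ∩ DB · CA = -418/3]
   → D = (7/3, 5/6)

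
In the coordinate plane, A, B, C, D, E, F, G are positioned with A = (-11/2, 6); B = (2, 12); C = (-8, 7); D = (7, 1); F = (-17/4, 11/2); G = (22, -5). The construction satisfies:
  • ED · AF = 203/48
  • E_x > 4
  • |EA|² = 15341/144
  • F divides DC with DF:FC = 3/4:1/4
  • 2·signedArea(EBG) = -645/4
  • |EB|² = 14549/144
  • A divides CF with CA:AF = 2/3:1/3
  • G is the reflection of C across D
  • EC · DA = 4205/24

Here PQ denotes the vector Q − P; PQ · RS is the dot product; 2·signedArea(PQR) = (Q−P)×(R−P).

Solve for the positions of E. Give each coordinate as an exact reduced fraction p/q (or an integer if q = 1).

1. E_x = 49/12  [EC · DA = 4205/24 ∩ 2·signedArea(EBG) = -645/4]
2. E_y = 13/6  [EC · DA = 4205/24 ∩ 2·signedArea(EBG) = -645/4]
   → E = (49/12, 13/6)

E = (49/12, 13/6)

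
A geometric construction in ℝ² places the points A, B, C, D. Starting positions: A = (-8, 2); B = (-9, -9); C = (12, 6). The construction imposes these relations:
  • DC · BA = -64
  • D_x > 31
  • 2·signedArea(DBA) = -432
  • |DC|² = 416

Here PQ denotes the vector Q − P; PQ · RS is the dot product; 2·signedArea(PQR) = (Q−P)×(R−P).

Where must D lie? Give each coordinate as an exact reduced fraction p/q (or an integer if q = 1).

1. D_x = 32  [DC · BA = -64 ∩ 2·signedArea(DBA) = -432]
2. D_y = 10  [DC · BA = -64 ∩ 2·signedArea(DBA) = -432]
   → D = (32, 10)

D = (32, 10)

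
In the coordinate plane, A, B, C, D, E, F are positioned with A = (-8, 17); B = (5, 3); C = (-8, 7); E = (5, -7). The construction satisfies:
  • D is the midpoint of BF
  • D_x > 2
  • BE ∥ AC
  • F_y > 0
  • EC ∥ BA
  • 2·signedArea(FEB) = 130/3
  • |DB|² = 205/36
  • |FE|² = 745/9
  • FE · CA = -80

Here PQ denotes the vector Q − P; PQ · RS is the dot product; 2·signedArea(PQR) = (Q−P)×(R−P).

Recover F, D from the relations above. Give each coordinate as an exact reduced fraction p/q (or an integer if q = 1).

1. F_x = 2/3  [2·signedArea(FEB) = 130/3 ∩ FE · CA = -80]
2. F_y = 1  [2·signedArea(FEB) = 130/3 ∩ FE · CA = -80]
   → F = (2/3, 1)
3. D_x = 17/6  [D is the midpoint of BF]
4. D_y = 2  [D is the midpoint of BF]
   → D = (17/6, 2)

D = (17/6, 2)
F = (2/3, 1)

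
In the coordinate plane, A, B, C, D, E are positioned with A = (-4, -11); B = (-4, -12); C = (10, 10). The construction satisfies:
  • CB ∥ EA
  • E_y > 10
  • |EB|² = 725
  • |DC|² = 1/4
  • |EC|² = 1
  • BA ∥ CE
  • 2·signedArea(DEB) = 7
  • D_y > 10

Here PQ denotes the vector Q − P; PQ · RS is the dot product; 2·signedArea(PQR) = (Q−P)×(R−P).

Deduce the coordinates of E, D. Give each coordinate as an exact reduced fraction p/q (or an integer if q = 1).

1. E_x = 10  [CB ∥ EA ∩ BA ∥ CE]
2. E_y = 11  [CB ∥ EA ∩ BA ∥ CE]
   → E = (10, 11)
3. D_x = 10  [line 23·x + -14·y + -83 = 0 ∩ |DC|² = 1/4]
4. D_y = 21/2  [line 23·x + -14·y + -83 = 0 ∩ |DC|² = 1/4]
   → D = (10, 21/2)

D = (10, 21/2)
E = (10, 11)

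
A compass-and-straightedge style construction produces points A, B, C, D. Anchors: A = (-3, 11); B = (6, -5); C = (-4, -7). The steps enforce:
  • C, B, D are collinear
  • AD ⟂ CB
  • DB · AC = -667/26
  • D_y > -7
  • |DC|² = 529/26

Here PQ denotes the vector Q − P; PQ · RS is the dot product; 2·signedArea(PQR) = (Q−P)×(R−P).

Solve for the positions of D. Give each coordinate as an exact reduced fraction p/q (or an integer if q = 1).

1. D_x = 11/26  [C, B, D are collinear ∩ AD ⟂ CB]
2. D_y = -159/26  [C, B, D are collinear ∩ AD ⟂ CB]
   → D = (11/26, -159/26)

D = (11/26, -159/26)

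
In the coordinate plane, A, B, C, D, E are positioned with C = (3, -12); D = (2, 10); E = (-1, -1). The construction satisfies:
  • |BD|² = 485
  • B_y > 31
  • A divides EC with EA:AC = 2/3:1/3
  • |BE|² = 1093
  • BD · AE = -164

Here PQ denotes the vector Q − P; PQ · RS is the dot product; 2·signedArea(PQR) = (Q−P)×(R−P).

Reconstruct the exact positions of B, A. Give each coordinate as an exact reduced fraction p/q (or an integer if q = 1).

A = (5/3, -25/3)
B = (1, 32)

1. A_x = 5/3  [A divides EC with EA:AC = 2/3:1/3]
2. A_y = -25/3  [A divides EC with EA:AC = 2/3:1/3]
   → A = (5/3, -25/3)
3. B_x = 1  [line 8/3·x + -22/3·y + 232 = 0 ∩ |BD|² = 485]
4. B_y = 32  [line 8/3·x + -22/3·y + 232 = 0 ∩ |BD|² = 485]
   → B = (1, 32)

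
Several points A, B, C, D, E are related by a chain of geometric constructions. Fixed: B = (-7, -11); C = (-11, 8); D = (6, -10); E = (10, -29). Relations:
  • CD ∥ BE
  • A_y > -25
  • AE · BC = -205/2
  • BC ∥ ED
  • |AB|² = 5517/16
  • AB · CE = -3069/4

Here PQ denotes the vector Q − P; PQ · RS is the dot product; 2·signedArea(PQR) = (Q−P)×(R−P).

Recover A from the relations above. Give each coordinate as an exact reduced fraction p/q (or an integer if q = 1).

1. A_x = 23/4  [AE · BC = -205/2 ∩ AB · CE = -3069/4]
2. A_y = -49/2  [AE · BC = -205/2 ∩ AB · CE = -3069/4]
   → A = (23/4, -49/2)

A = (23/4, -49/2)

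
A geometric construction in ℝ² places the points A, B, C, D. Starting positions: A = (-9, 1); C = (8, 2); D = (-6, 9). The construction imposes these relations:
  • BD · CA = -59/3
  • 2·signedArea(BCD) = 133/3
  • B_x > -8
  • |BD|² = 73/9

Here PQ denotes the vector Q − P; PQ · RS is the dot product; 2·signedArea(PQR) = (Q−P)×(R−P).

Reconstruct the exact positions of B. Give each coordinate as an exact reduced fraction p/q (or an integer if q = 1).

B = (-7, 19/3)

1. B_x = -7  [2·signedArea(BCD) = 133/3 ∩ BD · CA = -59/3]
2. B_y = 19/3  [2·signedArea(BCD) = 133/3 ∩ BD · CA = -59/3]
   → B = (-7, 19/3)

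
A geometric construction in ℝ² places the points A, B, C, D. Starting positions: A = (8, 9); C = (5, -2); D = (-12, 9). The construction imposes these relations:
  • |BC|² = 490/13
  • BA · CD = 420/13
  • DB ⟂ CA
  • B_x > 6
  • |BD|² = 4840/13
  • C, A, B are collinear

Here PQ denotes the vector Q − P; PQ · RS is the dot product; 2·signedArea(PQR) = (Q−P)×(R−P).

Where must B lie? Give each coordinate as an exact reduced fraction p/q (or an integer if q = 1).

1. B_x = 86/13  [C, A, B are collinear ∩ DB ⟂ CA]
2. B_y = 51/13  [C, A, B are collinear ∩ DB ⟂ CA]
   → B = (86/13, 51/13)

B = (86/13, 51/13)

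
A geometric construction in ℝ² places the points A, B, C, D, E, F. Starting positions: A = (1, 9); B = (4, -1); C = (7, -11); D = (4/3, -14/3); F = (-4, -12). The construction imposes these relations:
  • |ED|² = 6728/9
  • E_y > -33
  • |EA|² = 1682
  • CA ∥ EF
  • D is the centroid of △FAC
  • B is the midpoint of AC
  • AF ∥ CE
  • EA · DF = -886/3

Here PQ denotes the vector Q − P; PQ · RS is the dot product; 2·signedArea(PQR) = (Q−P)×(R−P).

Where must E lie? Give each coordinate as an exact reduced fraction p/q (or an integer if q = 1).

E = (2, -32)

1. E_x = 2  [CA ∥ EF ∩ AF ∥ CE]
2. E_y = -32  [CA ∥ EF ∩ AF ∥ CE]
   → E = (2, -32)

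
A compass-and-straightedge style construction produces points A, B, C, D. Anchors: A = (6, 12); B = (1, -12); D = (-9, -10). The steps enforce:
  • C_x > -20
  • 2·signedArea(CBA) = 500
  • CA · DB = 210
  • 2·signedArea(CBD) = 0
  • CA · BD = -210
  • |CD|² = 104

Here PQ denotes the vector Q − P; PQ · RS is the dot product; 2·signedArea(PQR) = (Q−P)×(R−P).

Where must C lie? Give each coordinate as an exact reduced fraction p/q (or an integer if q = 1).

1. C_x = -19  [2·signedArea(CBD) = 0 ∩ CA · BD = -210]
2. C_y = -8  [2·signedArea(CBD) = 0 ∩ CA · BD = -210]
   → C = (-19, -8)

C = (-19, -8)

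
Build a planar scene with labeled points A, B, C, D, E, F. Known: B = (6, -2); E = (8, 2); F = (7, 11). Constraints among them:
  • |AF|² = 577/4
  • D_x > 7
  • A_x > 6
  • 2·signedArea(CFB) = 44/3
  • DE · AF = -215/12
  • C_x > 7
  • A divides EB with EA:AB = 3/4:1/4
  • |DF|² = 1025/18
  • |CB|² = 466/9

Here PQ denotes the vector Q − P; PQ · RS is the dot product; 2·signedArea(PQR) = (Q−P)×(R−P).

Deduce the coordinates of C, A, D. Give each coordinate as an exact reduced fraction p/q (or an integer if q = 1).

1. C_x = 23/3  [line 13·x + -1·y + -284/3 = 0 ∩ |CB|² = 466/9]
2. C_y = 5  [line 13·x + -1·y + -284/3 = 0 ∩ |CB|² = 466/9]
   → C = (23/3, 5)
3. A_x = 13/2  [A divides EB with EA:AB = 3/4:1/4]
4. A_y = -1  [A divides EB with EA:AB = 3/4:1/4]
   → A = (13/2, -1)
5. D_x = 47/6  [line -1/2·x + -12·y + 551/12 = 0 ∩ |DF|² = 1025/18]
6. D_y = 7/2  [line -1/2·x + -12·y + 551/12 = 0 ∩ |DF|² = 1025/18]
   → D = (47/6, 7/2)

A = (13/2, -1)
C = (23/3, 5)
D = (47/6, 7/2)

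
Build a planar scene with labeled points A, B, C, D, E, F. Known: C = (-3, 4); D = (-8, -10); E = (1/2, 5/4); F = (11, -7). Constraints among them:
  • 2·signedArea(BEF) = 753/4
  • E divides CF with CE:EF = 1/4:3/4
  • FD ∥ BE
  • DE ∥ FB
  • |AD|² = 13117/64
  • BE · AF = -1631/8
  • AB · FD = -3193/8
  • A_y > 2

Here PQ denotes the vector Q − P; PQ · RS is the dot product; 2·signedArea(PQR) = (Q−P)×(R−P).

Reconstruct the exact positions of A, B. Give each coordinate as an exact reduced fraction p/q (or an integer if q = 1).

1. B_x = 39/2  [FD ∥ BE ∩ DE ∥ FB]
2. B_y = 17/4  [FD ∥ BE ∩ DE ∥ FB]
   → B = (39/2, 17/4)
3. A_x = -5/4  [line 19·x + 3·y + 127/8 = 0 ∩ |AD|² = 13117/64]
4. A_y = 21/8  [line 19·x + 3·y + 127/8 = 0 ∩ |AD|² = 13117/64]
   → A = (-5/4, 21/8)

A = (-5/4, 21/8)
B = (39/2, 17/4)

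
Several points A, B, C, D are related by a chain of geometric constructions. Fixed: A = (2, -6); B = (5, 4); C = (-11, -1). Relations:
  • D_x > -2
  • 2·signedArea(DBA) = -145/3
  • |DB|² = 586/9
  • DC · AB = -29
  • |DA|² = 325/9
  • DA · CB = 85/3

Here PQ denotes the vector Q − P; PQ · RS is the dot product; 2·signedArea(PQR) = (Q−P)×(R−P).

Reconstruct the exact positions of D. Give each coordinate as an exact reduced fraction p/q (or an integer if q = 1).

D = (-4/3, -1)

1. D_x = -4/3  [DA · CB = 85/3 ∩ DC · AB = -29]
2. D_y = -1  [DA · CB = 85/3 ∩ DC · AB = -29]
   → D = (-4/3, -1)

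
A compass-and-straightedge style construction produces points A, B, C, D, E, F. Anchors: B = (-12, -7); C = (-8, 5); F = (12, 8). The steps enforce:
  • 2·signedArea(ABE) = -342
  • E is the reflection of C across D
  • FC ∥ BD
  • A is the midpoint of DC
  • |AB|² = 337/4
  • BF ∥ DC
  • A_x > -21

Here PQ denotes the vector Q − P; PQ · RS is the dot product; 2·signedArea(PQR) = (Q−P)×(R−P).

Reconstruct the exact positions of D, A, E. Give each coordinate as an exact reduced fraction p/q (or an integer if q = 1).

1. D_x = -32  [BF ∥ DC ∩ FC ∥ BD]
2. D_y = -10  [BF ∥ DC ∩ FC ∥ BD]
   → D = (-32, -10)
3. A_x = -20  [A is the midpoint of DC]
4. A_y = -5/2  [A is the midpoint of DC]
   → A = (-20, -5/2)
5. E_x = -56  [E is the reflection of C across D]
6. E_y = -25  [E is the reflection of C across D]
   → E = (-56, -25)

A = (-20, -5/2)
D = (-32, -10)
E = (-56, -25)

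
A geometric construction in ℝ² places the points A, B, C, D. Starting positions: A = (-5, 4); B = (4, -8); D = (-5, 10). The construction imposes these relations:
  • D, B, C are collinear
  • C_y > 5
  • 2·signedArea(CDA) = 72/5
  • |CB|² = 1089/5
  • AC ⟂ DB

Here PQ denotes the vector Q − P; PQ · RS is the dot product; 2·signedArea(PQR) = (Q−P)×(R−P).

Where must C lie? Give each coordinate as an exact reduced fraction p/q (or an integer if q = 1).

C = (-13/5, 26/5)

1. C_x = -13/5  [D, B, C are collinear ∩ AC ⟂ DB]
2. C_y = 26/5  [D, B, C are collinear ∩ AC ⟂ DB]
   → C = (-13/5, 26/5)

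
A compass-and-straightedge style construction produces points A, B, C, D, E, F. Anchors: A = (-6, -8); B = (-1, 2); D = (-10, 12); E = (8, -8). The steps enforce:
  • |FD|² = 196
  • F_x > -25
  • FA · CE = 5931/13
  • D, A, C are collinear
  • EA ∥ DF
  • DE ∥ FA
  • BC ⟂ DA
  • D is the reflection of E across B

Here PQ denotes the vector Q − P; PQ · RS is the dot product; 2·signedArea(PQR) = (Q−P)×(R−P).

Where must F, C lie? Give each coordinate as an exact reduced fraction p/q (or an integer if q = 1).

1. F_x = -24  [DE ∥ FA ∩ EA ∥ DF]
2. F_y = 12  [DE ∥ FA ∩ EA ∥ DF]
   → F = (-24, 12)
3. C_x = -201/26  [D, A, C are collinear ∩ BC ⟂ DA]
4. C_y = 17/26  [D, A, C are collinear ∩ BC ⟂ DA]
   → C = (-201/26, 17/26)

C = (-201/26, 17/26)
F = (-24, 12)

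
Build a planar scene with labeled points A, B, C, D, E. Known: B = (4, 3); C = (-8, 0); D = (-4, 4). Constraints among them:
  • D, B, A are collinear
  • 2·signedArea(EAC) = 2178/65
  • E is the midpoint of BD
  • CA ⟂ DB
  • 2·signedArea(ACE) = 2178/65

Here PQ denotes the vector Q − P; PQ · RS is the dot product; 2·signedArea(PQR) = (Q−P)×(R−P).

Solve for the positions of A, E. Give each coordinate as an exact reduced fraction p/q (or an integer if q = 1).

1. A_x = -484/65  [D, B, A are collinear ∩ CA ⟂ DB]
2. A_y = 288/65  [D, B, A are collinear ∩ CA ⟂ DB]
   → A = (-484/65, 288/65)
3. E_x = 0  [E is the midpoint of BD]
4. E_y = 7/2  [E is the midpoint of BD]
   → E = (0, 7/2)

A = (-484/65, 288/65)
E = (0, 7/2)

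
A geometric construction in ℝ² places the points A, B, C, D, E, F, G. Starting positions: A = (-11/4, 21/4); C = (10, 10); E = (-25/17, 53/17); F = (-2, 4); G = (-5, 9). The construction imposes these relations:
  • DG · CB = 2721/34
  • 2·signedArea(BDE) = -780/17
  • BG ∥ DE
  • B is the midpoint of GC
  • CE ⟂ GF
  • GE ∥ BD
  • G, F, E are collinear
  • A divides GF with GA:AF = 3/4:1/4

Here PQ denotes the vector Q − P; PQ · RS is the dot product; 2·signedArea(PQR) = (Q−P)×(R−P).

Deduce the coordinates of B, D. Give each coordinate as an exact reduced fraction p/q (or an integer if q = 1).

1. B_x = 5/2  [B is the midpoint of GC]
2. B_y = 19/2  [B is the midpoint of GC]
   → B = (5/2, 19/2)
3. D_x = 205/34  [BG ∥ DE ∩ GE ∥ BD]
4. D_y = 123/34  [BG ∥ DE ∩ GE ∥ BD]
   → D = (205/34, 123/34)

B = (5/2, 19/2)
D = (205/34, 123/34)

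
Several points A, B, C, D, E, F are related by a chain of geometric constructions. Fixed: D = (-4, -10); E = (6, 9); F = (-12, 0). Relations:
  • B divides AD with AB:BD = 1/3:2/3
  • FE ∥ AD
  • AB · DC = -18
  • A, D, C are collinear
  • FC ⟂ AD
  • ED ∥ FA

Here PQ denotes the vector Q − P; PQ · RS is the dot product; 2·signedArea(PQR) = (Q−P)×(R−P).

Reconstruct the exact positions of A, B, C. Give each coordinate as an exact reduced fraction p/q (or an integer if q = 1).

1. A_x = -22  [FE ∥ AD ∩ ED ∥ FA]
2. A_y = -19  [FE ∥ AD ∩ ED ∥ FA]
   → A = (-22, -19)
3. B_x = -16  [B divides AD with AB:BD = 1/3:2/3]
4. B_y = -16  [B divides AD with AB:BD = 1/3:2/3]
   → B = (-16, -16)
5. C_x = -32/5  [A, D, C are collinear ∩ FC ⟂ AD]
6. C_y = -56/5  [A, D, C are collinear ∩ FC ⟂ AD]
   → C = (-32/5, -56/5)

A = (-22, -19)
B = (-16, -16)
C = (-32/5, -56/5)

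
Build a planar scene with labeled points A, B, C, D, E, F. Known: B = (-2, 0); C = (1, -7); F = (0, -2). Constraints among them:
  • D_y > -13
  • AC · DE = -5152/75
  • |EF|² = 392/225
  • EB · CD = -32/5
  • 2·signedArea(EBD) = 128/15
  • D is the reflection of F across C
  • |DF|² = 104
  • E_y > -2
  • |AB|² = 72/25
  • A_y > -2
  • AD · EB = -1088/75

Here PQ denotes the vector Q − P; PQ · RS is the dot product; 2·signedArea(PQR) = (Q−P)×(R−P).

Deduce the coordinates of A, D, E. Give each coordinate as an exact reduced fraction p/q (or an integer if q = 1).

1. D_x = 2  [D is the reflection of F across C]
2. D_y = -12  [D is the reflection of F across C]
   → D = (2, -12)
3. E_x = -14/15  [EB · CD = -32/5 ∩ 2·signedArea(EBD) = 128/15]
4. E_y = -16/15  [EB · CD = -32/5 ∩ 2·signedArea(EBD) = 128/15]
   → E = (-14/15, -16/15)
5. A_x = -4/5  [AD · EB = -1088/75 ∩ AC · DE = -5152/75]
6. A_y = -6/5  [AD · EB = -1088/75 ∩ AC · DE = -5152/75]
   → A = (-4/5, -6/5)

A = (-4/5, -6/5)
D = (2, -12)
E = (-14/15, -16/15)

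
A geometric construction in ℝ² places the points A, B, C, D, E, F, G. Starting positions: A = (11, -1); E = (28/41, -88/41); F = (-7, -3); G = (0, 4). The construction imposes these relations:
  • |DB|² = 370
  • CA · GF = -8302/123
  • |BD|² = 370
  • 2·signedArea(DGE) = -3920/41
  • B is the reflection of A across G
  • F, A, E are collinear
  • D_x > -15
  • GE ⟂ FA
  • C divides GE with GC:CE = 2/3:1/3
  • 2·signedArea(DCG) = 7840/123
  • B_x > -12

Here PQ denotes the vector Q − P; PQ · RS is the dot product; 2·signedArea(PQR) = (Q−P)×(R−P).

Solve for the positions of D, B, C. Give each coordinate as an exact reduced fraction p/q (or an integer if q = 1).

B = (-11, 9)
C = (56/123, -4/41)
D = (-14, -10)

1. B_x = -11  [B is the reflection of A across G]
2. B_y = 9  [B is the reflection of A across G]
   → B = (-11, 9)
3. C_x = 56/123  [C divides GE with GC:CE = 2/3:1/3]
4. C_y = -4/41  [C divides GE with GC:CE = 2/3:1/3]
   → C = (56/123, -4/41)
5. D_x = -14  [line -168/41·x + -56/123·y + -7616/123 = 0 ∩ |DB|² = 370]
6. D_y = -10  [line -168/41·x + -56/123·y + -7616/123 = 0 ∩ |DB|² = 370]
   → D = (-14, -10)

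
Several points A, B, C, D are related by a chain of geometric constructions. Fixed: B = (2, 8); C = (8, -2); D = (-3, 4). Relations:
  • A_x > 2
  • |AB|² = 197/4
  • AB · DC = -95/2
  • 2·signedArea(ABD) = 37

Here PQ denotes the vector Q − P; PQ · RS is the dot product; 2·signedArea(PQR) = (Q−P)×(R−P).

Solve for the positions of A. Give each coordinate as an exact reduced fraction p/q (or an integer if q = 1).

A = (5/2, 1)

1. A_x = 5/2  [2·signedArea(ABD) = 37 ∩ AB · DC = -95/2]
2. A_y = 1  [2·signedArea(ABD) = 37 ∩ AB · DC = -95/2]
   → A = (5/2, 1)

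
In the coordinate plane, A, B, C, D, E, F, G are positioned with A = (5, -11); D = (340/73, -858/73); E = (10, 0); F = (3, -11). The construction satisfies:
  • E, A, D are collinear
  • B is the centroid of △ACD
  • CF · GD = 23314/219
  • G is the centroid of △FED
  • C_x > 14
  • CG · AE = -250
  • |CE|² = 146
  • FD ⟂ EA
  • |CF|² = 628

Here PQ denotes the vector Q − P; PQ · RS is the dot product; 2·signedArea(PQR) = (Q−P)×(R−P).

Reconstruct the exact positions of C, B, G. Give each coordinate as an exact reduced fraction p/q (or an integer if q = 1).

1. G_x = 1289/219  [G is the centroid of △FED]
2. G_y = -1661/219  [G is the centroid of △FED]
   → G = (1289/219, -1661/219)
3. C_x = 15  [CF · GD = 23314/219 ∩ CG · AE = -250]
4. C_y = 11  [CF · GD = 23314/219 ∩ CG · AE = -250]
   → C = (15, 11)
5. B_x = 600/73  [B is the centroid of △ACD]
6. B_y = -286/73  [B is the centroid of △ACD]
   → B = (600/73, -286/73)

B = (600/73, -286/73)
C = (15, 11)
G = (1289/219, -1661/219)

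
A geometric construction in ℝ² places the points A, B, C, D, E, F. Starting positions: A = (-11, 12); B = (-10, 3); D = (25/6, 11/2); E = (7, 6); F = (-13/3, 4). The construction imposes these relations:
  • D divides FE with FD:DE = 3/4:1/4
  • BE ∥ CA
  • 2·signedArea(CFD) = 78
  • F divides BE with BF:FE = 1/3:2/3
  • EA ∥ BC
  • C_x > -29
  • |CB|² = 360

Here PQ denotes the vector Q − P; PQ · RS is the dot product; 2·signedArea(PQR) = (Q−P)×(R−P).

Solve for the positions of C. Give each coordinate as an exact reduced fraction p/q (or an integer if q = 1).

1. C_x = -28  [BE ∥ CA ∩ EA ∥ BC]
2. C_y = 9  [BE ∥ CA ∩ EA ∥ BC]
   → C = (-28, 9)

C = (-28, 9)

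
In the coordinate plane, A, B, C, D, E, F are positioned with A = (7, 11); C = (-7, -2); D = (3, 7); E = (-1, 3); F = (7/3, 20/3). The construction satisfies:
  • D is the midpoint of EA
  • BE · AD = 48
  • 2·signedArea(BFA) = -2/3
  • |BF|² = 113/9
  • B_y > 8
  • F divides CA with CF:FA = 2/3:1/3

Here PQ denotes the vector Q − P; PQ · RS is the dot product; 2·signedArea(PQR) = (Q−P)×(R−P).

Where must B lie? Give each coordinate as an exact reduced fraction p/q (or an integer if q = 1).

B = (5, 9)

1. B_x = 5  [2·signedArea(BFA) = -2/3 ∩ BE · AD = 48]
2. B_y = 9  [2·signedArea(BFA) = -2/3 ∩ BE · AD = 48]
   → B = (5, 9)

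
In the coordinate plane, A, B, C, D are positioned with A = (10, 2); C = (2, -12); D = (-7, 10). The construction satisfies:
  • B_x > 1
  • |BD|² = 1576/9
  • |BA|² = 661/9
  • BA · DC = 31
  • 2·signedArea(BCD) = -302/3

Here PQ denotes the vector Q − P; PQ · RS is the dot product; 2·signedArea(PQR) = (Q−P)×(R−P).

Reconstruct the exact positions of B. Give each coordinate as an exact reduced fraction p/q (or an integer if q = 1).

B = (5/3, 0)

1. B_x = 5/3  [BA · DC = 31 ∩ 2·signedArea(BCD) = -302/3]
2. B_y = 0  [BA · DC = 31 ∩ 2·signedArea(BCD) = -302/3]
   → B = (5/3, 0)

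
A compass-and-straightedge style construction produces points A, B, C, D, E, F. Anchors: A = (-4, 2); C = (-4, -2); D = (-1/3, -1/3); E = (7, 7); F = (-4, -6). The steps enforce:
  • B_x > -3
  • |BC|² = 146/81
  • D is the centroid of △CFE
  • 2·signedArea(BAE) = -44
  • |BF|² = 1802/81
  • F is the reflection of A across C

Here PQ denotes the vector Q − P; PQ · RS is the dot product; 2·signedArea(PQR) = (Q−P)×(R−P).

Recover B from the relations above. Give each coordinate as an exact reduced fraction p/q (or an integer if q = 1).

1. B_x = -25/9  [line -5·x + 11·y + 2 = 0 ∩ |BF|² = 1802/81]
2. B_y = -13/9  [line -5·x + 11·y + 2 = 0 ∩ |BF|² = 1802/81]
   → B = (-25/9, -13/9)

B = (-25/9, -13/9)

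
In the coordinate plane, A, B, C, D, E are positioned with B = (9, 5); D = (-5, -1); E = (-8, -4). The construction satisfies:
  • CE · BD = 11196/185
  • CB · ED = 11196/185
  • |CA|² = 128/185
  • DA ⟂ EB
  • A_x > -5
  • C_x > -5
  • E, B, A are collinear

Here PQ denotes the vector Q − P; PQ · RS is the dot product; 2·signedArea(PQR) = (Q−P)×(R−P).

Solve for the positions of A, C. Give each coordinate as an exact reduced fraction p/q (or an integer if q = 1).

A = (-817/185, -389/185)
C = (-889/185, -253/185)

1. A_x = -817/185  [E, B, A are collinear ∩ DA ⟂ EB]
2. A_y = -389/185  [E, B, A are collinear ∩ DA ⟂ EB]
   → A = (-817/185, -389/185)
3. C_x = -889/185  [CE · BD = 11196/185 ∩ CB · ED = 11196/185]
4. C_y = -253/185  [CE · BD = 11196/185 ∩ CB · ED = 11196/185]
   → C = (-889/185, -253/185)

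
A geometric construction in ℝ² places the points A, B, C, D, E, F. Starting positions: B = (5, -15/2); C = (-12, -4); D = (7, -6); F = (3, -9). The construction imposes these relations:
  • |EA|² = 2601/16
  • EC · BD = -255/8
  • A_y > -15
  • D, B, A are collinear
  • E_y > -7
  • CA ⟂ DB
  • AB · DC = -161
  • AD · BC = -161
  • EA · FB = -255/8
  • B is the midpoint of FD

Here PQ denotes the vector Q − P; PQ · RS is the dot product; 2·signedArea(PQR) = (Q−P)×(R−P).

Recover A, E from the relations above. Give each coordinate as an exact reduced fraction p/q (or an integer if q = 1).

A = (-21/5, -72/5)
E = (6, -27/4)

1. A_x = -21/5  [D, B, A are collinear ∩ CA ⟂ DB]
2. A_y = -72/5  [D, B, A are collinear ∩ CA ⟂ DB]
   → A = (-21/5, -72/5)
3. E_x = 6  [line -2·x + -3/2·y + 15/8 = 0 ∩ |EA|² = 2601/16]
4. E_y = -27/4  [line -2·x + -3/2·y + 15/8 = 0 ∩ |EA|² = 2601/16]
   → E = (6, -27/4)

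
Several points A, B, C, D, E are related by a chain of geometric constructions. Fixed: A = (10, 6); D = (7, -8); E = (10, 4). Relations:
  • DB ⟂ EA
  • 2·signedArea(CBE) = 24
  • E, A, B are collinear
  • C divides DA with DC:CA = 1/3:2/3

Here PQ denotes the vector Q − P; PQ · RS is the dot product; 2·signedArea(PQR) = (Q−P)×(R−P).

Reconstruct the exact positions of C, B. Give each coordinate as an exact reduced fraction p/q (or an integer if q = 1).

1. C_x = 8  [C divides DA with DC:CA = 1/3:2/3]
2. C_y = -10/3  [C divides DA with DC:CA = 1/3:2/3]
   → C = (8, -10/3)
3. B_x = 10  [E, A, B are collinear ∩ DB ⟂ EA]
4. B_y = -8  [E, A, B are collinear ∩ DB ⟂ EA]
   → B = (10, -8)

B = (10, -8)
C = (8, -10/3)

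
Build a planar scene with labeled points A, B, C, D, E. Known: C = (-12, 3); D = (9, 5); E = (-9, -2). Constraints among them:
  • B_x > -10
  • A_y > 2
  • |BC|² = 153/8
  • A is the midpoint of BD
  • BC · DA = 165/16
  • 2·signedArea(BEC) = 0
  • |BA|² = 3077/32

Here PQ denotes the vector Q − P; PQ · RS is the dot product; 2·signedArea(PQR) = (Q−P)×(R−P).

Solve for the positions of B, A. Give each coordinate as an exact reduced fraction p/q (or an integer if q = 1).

1. B_x = -39/4  [line -5·x + -3·y + -51 = 0 ∩ |BC|² = 153/8]
2. B_y = -3/4  [line -5·x + -3·y + -51 = 0 ∩ |BC|² = 153/8]
   → B = (-39/4, -3/4)
3. A_x = -3/8  [A is the midpoint of BD]
4. A_y = 17/8  [A is the midpoint of BD]
   → A = (-3/8, 17/8)

A = (-3/8, 17/8)
B = (-39/4, -3/4)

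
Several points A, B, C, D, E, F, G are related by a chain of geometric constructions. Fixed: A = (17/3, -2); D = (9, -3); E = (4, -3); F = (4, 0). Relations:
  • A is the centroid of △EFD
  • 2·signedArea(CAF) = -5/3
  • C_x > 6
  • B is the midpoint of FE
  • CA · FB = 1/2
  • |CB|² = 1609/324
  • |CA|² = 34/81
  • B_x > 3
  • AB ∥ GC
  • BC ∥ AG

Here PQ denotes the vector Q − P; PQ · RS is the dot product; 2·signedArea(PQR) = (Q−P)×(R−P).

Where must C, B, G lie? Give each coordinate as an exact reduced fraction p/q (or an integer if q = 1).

B = (4, -3/2)
C = (56/9, -5/3)
G = (71/9, -13/6)

1. B_x = 4  [B is the midpoint of FE]
2. B_y = -3/2  [B is the midpoint of FE]
   → B = (4, -3/2)
3. C_x = 56/9  [CA · FB = 1/2 ∩ 2·signedArea(CAF) = -5/3]
4. C_y = -5/3  [CA · FB = 1/2 ∩ 2·signedArea(CAF) = -5/3]
   → C = (56/9, -5/3)
5. G_x = 71/9  [AB ∥ GC ∩ BC ∥ AG]
6. G_y = -13/6  [AB ∥ GC ∩ BC ∥ AG]
   → G = (71/9, -13/6)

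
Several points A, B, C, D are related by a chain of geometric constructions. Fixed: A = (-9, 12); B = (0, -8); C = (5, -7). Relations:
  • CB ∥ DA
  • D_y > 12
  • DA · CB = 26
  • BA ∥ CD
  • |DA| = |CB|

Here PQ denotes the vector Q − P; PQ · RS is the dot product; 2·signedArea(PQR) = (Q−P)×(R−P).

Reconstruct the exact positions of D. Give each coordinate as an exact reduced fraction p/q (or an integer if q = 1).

1. D_x = -4  [CB ∥ DA ∩ BA ∥ CD]
2. D_y = 13  [CB ∥ DA ∩ BA ∥ CD]
   → D = (-4, 13)

D = (-4, 13)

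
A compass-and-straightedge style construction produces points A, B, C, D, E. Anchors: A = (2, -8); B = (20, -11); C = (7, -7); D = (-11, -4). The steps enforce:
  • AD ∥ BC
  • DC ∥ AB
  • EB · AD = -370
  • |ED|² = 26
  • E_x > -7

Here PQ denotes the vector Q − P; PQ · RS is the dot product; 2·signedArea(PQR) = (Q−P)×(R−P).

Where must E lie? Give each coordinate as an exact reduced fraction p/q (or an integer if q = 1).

1. E_x = -6  [line 13·x + -4·y + 66 = 0 ∩ |ED|² = 26]
2. E_y = -3  [line 13·x + -4·y + 66 = 0 ∩ |ED|² = 26]
   → E = (-6, -3)

E = (-6, -3)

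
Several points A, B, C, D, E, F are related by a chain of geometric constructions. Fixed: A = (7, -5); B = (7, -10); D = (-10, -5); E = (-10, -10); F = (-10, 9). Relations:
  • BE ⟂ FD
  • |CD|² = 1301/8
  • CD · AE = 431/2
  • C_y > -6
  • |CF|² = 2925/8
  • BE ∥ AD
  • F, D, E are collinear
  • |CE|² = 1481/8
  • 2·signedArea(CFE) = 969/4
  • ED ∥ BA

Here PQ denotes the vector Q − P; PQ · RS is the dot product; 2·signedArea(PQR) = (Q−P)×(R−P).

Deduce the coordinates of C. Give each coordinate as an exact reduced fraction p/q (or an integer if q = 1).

C = (11/4, -21/4)

1. C_x = 11/4  [2·signedArea(CFE) = 969/4 ∩ CD · AE = 431/2]
2. C_y = -21/4  [2·signedArea(CFE) = 969/4 ∩ CD · AE = 431/2]
   → C = (11/4, -21/4)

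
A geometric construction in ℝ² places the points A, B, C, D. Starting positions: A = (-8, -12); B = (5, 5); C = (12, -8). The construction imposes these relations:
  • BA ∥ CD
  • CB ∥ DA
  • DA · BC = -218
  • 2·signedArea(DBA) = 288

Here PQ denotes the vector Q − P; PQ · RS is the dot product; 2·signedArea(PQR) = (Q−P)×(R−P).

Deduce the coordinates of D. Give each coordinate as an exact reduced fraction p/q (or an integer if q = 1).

1. D_x = -1  [CB ∥ DA ∩ BA ∥ CD]
2. D_y = -25  [CB ∥ DA ∩ BA ∥ CD]
   → D = (-1, -25)

D = (-1, -25)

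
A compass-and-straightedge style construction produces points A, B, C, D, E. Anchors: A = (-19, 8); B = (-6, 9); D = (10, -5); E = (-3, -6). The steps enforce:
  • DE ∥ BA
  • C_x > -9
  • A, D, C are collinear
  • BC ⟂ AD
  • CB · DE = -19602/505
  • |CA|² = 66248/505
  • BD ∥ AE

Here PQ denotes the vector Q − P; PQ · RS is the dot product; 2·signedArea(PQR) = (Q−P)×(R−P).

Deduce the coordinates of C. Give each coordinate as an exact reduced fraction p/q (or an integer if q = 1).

C = (-4317/505, 1674/505)

1. C_x = -4317/505  [A, D, C are collinear ∩ BC ⟂ AD]
2. C_y = 1674/505  [A, D, C are collinear ∩ BC ⟂ AD]
   → C = (-4317/505, 1674/505)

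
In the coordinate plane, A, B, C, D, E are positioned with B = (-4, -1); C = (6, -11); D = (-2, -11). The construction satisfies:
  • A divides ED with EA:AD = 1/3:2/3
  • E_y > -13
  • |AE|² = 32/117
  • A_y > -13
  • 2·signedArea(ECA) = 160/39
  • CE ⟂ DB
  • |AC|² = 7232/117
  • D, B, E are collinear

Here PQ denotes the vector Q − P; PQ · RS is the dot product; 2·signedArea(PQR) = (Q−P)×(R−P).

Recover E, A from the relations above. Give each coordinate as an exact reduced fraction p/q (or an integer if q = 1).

1. E_x = -22/13  [D, B, E are collinear ∩ CE ⟂ DB]
2. E_y = -163/13  [D, B, E are collinear ∩ CE ⟂ DB]
   → E = (-22/13, -163/13)
3. A_x = -70/39  [A divides ED with EA:AD = 1/3:2/3]
4. A_y = -469/39  [A divides ED with EA:AD = 1/3:2/3]
   → A = (-70/39, -469/39)

A = (-70/39, -469/39)
E = (-22/13, -163/13)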